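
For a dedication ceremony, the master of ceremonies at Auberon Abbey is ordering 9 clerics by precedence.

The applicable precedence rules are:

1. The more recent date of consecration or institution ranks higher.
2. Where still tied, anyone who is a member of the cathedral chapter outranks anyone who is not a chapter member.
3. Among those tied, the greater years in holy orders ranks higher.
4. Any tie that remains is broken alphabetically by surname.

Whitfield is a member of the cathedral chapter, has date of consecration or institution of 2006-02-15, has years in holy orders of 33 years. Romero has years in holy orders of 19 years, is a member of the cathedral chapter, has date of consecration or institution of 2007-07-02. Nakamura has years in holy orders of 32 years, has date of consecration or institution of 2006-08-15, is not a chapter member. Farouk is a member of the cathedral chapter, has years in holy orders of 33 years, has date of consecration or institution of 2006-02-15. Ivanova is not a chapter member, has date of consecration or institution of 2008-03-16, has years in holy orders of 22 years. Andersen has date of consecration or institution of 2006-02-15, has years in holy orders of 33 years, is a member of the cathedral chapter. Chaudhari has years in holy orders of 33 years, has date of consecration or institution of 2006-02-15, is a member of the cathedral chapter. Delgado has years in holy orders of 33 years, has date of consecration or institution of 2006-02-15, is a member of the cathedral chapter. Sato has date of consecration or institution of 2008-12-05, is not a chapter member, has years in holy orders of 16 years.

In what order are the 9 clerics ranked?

Sato, Ivanova, Romero, Nakamura, Andersen, Chaudhari, Delgado, Farouk, Whitfield

By date of consecration or institution (later first): Sato (2008-12-05); then Ivanova (2008-03-16); then Romero (2007-07-02); then Nakamura (2006-08-15); then Andersen, Chaudhari, Delgado, Farouk and Whitfield (each 2006-02-15).
Andersen, Chaudhari, Delgado, Farouk and Whitfield are each a member of the cathedral chapter, so the next rule applies.
Andersen, Chaudhari, Delgado, Farouk and Whitfield all have years in holy orders 33 years, so the next rule applies.
Among Andersen, Chaudhari, Delgado, Farouk and Whitfield, alphabetically by surname: Andersen before Chaudhari before Delgado before Farouk before Whitfield.
Full order: Sato, Ivanova, Romero, Nakamura, Andersen, Chaudhari, Delgado, Farouk, Whitfield.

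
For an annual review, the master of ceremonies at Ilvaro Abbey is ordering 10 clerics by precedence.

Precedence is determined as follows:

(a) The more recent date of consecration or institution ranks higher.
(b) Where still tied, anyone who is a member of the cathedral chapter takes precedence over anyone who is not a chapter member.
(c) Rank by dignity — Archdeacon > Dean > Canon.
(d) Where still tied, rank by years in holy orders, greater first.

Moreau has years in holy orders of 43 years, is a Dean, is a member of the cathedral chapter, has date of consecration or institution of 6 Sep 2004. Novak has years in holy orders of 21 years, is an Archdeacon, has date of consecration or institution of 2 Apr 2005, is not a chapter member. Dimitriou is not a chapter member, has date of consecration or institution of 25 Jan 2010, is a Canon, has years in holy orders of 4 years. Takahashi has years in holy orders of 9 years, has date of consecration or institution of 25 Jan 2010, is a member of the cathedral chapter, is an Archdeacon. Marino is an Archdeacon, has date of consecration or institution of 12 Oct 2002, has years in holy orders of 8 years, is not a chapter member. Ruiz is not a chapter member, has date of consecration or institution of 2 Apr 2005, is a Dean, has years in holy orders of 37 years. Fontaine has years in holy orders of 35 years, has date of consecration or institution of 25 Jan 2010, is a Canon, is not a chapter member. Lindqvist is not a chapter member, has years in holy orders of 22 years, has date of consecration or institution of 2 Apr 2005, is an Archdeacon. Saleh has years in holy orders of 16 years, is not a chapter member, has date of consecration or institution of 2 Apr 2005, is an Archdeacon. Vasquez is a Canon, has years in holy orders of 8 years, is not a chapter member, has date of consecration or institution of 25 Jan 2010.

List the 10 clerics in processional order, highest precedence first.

Takahashi, Fontaine, Vasquez, Dimitriou, Lindqvist, Novak, Saleh, Ruiz, Moreau, Marino

By date of consecration or institution (later first): Takahashi, Fontaine, Vasquez and Dimitriou (each 25 Jan 2010); then Lindqvist, Novak, Saleh and Ruiz (each 2 Apr 2005); then Moreau (6 Sep 2004); then Marino (12 Oct 2002).
Among Takahashi, Fontaine, Vasquez and Dimitriou, a member of the cathedral chapter before not a chapter member: Takahashi (a member of the cathedral chapter) before Fontaine, Vasquez and Dimitriou (not a chapter member).
Fontaine, Vasquez and Dimitriou are each Canon, so the next rule applies.
Among Fontaine, Vasquez and Dimitriou, by years in holy orders (higher first): Fontaine (35 years) before Vasquez (8 years) before Dimitriou (4 years).
Lindqvist, Novak, Saleh and Ruiz are each not a chapter member, so the next rule applies.
Among Lindqvist, Novak, Saleh and Ruiz, by dignity: Lindqvist, Novak and Saleh (Archdeacon) before Ruiz (Dean).
Among Lindqvist, Novak and Saleh, by years in holy orders (higher first): Lindqvist (22 years) before Novak (21 years) before Saleh (16 years).
Full order: Takahashi, Fontaine, Vasquez, Dimitriou, Lindqvist, Novak, Saleh, Ruiz, Moreau, Marino.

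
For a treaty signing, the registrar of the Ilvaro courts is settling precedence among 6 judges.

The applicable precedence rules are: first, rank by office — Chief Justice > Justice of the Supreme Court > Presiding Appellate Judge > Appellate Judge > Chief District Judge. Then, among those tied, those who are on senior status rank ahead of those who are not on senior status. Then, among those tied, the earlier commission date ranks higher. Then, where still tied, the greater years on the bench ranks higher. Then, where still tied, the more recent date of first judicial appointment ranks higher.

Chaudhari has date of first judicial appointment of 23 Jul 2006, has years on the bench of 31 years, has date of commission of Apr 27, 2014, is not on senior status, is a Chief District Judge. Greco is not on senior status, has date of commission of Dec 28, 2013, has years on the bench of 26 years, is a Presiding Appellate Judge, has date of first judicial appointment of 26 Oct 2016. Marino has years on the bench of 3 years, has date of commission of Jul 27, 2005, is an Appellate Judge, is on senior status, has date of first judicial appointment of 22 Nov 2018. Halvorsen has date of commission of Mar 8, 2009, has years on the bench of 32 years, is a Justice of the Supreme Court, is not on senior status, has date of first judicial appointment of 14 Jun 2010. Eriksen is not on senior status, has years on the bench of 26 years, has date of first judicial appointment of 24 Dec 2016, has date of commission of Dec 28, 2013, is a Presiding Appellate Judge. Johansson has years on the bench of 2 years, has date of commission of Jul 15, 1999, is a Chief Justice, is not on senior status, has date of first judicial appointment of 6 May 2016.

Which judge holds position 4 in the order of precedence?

By office: Johansson (Chief Justice); then Halvorsen (Justice of the Supreme Court); then Eriksen and Greco (Presiding Appellate Judge); then Marino (Appellate Judge); then Chaudhari (Chief District Judge).
Eriksen and Greco are each not on senior status, so the next rule applies.
Eriksen and Greco both have date of commission Dec 28, 2013, so the next rule applies.
Eriksen and Greco both have years on the bench 26 years, so the next rule applies.
Among Eriksen and Greco, by date of first judicial appointment (later first): Eriksen (24 Dec 2016) before Greco (26 Oct 2016).
Order: Johansson, Halvorsen, Eriksen, Greco, Marino, Chaudhari.

Greco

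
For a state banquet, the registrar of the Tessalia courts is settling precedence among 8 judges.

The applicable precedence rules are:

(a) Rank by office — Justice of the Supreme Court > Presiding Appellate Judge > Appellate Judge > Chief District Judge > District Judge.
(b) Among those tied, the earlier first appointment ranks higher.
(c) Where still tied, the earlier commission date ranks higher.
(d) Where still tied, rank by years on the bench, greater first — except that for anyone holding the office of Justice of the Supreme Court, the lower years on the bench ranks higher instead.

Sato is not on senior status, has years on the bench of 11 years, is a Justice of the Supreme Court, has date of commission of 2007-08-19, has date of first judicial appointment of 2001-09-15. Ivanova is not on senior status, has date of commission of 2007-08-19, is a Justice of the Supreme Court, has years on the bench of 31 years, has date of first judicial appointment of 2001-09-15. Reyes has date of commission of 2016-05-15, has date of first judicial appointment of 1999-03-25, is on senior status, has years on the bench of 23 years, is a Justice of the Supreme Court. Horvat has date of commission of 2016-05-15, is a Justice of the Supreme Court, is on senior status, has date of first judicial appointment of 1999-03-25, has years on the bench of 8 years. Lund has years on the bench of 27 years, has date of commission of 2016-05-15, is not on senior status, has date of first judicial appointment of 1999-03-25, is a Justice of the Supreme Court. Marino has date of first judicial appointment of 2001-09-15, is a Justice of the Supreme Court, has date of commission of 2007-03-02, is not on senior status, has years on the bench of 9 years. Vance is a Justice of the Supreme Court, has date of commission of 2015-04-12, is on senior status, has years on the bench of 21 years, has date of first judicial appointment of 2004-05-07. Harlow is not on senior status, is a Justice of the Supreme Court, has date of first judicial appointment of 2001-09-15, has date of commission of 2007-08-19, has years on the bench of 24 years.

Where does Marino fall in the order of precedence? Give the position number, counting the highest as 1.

By office: Horvat, Reyes, Lund, Marino, Sato, Harlow, Ivanova and Vance (Justice of the Supreme Court).
Among Horvat, Reyes, Lund, Marino, Sato, Harlow, Ivanova and Vance, by date of first judicial appointment (earlier first): Horvat, Reyes and Lund (1999-03-25) before Marino, Sato, Harlow and Ivanova (2001-09-15) before Vance (2004-05-07).
Horvat, Reyes and Lund all have date of commission 2016-05-15, so the next rule applies.
Among Horvat, Reyes and Lund, by years on the bench (lower first) (reversed rule for this group): Horvat (8 years) before Reyes (23 years) before Lund (27 years).
Among Marino, Sato, Harlow and Ivanova, by date of commission (earlier first): Marino (2007-03-02) before Sato, Harlow and Ivanova (2007-08-19).
Among Sato, Harlow and Ivanova, by years on the bench (lower first) (reversed rule for this group): Sato (11 years) before Harlow (24 years) before Ivanova (31 years).
Order: Horvat, Reyes, Lund, Marino, Sato, Harlow, Ivanova, Vance. So position 4.

4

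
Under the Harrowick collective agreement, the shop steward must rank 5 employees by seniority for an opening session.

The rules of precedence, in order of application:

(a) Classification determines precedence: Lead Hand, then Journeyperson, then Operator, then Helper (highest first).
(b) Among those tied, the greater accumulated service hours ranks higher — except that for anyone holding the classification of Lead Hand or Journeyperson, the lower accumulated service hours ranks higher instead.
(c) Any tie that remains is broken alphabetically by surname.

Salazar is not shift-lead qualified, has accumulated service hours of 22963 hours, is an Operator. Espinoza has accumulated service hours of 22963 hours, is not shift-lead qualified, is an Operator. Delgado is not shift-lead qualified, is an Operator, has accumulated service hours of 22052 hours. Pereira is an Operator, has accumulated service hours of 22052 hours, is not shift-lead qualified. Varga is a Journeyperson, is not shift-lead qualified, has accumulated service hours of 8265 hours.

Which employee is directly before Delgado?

Salazar

By classification: Varga (Journeyperson); then Espinoza, Salazar, Delgado and Pereira (Operator).
Among Espinoza, Salazar, Delgado and Pereira, by accumulated service hours (higher first): Espinoza and Salazar (22963 hours) before Delgado and Pereira (22052 hours).
Among Espinoza and Salazar, alphabetically by surname: Espinoza before Salazar.
Among Delgado and Pereira, alphabetically by surname: Delgado before Pereira.
Order: Varga, Espinoza, Salazar, Delgado, Pereira.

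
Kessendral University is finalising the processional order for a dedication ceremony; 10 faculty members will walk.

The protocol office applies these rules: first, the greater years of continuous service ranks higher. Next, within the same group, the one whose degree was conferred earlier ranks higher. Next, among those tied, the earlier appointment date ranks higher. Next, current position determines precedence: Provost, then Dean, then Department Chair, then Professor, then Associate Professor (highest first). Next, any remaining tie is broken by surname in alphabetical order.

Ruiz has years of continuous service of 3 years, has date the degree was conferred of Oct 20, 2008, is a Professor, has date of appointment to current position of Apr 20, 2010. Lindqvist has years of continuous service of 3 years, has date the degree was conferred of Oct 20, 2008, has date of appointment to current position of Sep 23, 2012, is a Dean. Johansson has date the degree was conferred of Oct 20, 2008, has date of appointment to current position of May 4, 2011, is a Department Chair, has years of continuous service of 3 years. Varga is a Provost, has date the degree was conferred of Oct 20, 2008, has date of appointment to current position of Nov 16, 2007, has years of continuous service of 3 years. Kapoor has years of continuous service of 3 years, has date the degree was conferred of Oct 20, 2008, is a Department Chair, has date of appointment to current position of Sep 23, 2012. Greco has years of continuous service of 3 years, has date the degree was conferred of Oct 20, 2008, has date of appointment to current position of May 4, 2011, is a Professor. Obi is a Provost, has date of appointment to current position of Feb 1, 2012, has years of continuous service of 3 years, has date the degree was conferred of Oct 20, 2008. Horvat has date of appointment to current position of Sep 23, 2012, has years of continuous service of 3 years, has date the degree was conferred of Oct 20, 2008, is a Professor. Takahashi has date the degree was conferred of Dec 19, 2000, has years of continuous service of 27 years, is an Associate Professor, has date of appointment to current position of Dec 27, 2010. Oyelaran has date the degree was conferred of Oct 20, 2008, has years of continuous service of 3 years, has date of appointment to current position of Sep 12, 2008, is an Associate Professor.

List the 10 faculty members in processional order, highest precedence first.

Takahashi, Varga, Oyelaran, Ruiz, Johansson, Greco, Obi, Lindqvist, Kapoor, Horvat

By years of continuous service (higher first): Takahashi (27 years); then Varga, Oyelaran, Ruiz, Johansson, Greco, Obi, Lindqvist, Kapoor and Horvat (each 3 years).
Varga, Oyelaran, Ruiz, Johansson, Greco, Obi, Lindqvist, Kapoor and Horvat all have date the degree was conferred Oct 20, 2008, so the next rule applies.
Among Varga, Oyelaran, Ruiz, Johansson, Greco, Obi, Lindqvist, Kapoor and Horvat, by date of appointment to current position (earlier first): Varga (Nov 16, 2007) before Oyelaran (Sep 12, 2008) before Ruiz (Apr 20, 2010) before Johansson and Greco (May 4, 2011) before Obi (Feb 1, 2012) before Lindqvist, Kapoor and Horvat (Sep 23, 2012).
Among Johansson and Greco, by current position: Johansson (Department Chair) before Greco (Professor).
Among Lindqvist, Kapoor and Horvat, by current position: Lindqvist (Dean) before Kapoor (Department Chair) before Horvat (Professor).
Full order: Takahashi, Varga, Oyelaran, Ruiz, Johansson, Greco, Obi, Lindqvist, Kapoor, Horvat.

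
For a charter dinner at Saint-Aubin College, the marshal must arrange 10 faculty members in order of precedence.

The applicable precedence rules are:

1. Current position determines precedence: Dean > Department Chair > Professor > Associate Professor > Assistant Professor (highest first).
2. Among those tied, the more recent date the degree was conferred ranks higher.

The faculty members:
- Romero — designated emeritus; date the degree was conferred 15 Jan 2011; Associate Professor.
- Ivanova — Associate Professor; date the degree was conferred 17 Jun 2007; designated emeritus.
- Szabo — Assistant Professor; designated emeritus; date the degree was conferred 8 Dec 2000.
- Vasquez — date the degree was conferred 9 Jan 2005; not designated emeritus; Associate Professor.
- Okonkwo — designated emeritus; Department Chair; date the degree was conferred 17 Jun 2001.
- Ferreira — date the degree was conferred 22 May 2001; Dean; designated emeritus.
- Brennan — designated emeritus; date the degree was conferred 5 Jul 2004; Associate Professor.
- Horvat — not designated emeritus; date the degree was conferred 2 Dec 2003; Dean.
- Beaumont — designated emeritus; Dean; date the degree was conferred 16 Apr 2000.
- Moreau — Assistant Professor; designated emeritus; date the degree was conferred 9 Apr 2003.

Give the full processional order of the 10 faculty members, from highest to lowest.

Horvat, Ferreira, Beaumont, Okonkwo, Romero, Ivanova, Vasquez, Brennan, Moreau, Szabo

By current position: Horvat, Ferreira and Beaumont (Dean); then Okonkwo (Department Chair); then Romero, Ivanova, Vasquez and Brennan (Associate Professor); then Moreau and Szabo (Assistant Professor).
Among Horvat, Ferreira and Beaumont, by date the degree was conferred (later first): Horvat (2 Dec 2003) before Ferreira (22 May 2001) before Beaumont (16 Apr 2000).
Among Romero, Ivanova, Vasquez and Brennan, by date the degree was conferred (later first): Romero (15 Jan 2011) before Ivanova (17 Jun 2007) before Vasquez (9 Jan 2005) before Brennan (5 Jul 2004).
Among Moreau and Szabo, by date the degree was conferred (later first): Moreau (9 Apr 2003) before Szabo (8 Dec 2000).
Full order: Horvat, Ferreira, Beaumont, Okonkwo, Romero, Ivanova, Vasquez, Brennan, Moreau, Szabo.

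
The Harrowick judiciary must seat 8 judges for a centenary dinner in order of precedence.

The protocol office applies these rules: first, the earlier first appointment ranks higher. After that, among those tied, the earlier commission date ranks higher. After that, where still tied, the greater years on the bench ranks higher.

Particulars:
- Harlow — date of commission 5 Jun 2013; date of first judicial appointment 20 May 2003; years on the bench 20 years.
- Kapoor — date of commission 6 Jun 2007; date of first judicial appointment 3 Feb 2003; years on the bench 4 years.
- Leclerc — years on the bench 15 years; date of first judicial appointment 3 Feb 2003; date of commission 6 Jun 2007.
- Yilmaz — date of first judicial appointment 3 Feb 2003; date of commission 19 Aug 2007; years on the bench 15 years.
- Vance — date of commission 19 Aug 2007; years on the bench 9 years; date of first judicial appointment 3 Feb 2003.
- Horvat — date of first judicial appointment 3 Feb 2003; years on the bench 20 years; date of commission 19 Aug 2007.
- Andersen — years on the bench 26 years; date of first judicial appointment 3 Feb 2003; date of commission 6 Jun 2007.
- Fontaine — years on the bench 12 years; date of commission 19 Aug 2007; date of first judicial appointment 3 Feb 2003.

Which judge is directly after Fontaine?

By date of first judicial appointment (earlier first): Andersen, Leclerc, Kapoor, Horvat, Yilmaz, Fontaine and Vance (each 3 Feb 2003); then Harlow (20 May 2003).
Among Andersen, Leclerc, Kapoor, Horvat, Yilmaz, Fontaine and Vance, by date of commission (earlier first): Andersen, Leclerc and Kapoor (6 Jun 2007) before Horvat, Yilmaz, Fontaine and Vance (19 Aug 2007).
Among Andersen, Leclerc and Kapoor, by years on the bench (higher first): Andersen (26 years) before Leclerc (15 years) before Kapoor (4 years).
Among Horvat, Yilmaz, Fontaine and Vance, by years on the bench (higher first): Horvat (20 years) before Yilmaz (15 years) before Fontaine (12 years) before Vance (9 years).
Order: Andersen, Leclerc, Kapoor, Horvat, Yilmaz, Fontaine, Vance, Harlow.

Vance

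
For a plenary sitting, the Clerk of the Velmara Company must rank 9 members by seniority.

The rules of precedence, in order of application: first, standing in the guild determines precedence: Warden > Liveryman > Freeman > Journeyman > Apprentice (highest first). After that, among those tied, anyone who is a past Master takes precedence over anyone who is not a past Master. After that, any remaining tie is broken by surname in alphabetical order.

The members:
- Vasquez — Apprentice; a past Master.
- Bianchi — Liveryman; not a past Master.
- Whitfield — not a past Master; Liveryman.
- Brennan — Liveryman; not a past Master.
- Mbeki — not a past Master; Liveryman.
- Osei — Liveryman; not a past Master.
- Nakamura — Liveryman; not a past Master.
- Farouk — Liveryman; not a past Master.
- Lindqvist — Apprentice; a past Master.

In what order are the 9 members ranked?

By standing in the guild: Bianchi, Brennan, Farouk, Mbeki, Nakamura, Osei and Whitfield (Liveryman); then Lindqvist and Vasquez (Apprentice).
Bianchi, Brennan, Farouk, Mbeki, Nakamura, Osei and Whitfield are each not a past Master, so the next rule applies.
Among Bianchi, Brennan, Farouk, Mbeki, Nakamura, Osei and Whitfield, alphabetically by surname: Bianchi before Brennan before Farouk before Mbeki before Nakamura before Osei before Whitfield.
Lindqvist and Vasquez are each a past Master, so the next rule applies.
Among Lindqvist and Vasquez, alphabetically by surname: Lindqvist before Vasquez.
Full order: Bianchi, Brennan, Farouk, Mbeki, Nakamura, Osei, Whitfield, Lindqvist, Vasquez.

Bianchi, Brennan, Farouk, Mbeki, Nakamura, Osei, Whitfield, Lindqvist, Vasquez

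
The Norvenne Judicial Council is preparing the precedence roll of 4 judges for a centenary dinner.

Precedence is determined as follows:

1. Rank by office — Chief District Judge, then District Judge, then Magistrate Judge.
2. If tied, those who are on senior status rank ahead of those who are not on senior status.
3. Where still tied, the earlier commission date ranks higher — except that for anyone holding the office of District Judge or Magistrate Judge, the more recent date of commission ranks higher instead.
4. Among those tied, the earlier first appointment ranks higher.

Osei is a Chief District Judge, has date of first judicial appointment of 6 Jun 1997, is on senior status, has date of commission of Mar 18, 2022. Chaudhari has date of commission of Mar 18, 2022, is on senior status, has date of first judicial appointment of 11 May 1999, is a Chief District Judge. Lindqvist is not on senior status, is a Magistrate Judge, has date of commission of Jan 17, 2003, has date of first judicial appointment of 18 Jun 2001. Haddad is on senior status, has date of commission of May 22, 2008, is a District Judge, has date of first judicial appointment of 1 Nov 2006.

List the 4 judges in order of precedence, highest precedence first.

Osei, Chaudhari, Haddad, Lindqvist

By office: Osei and Chaudhari (Chief District Judge); then Haddad (District Judge); then Lindqvist (Magistrate Judge).
Osei and Chaudhari are each on senior status, so the next rule applies.
Osei and Chaudhari both have date of commission Mar 18, 2022, so the next rule applies.
Among Osei and Chaudhari, by date of first judicial appointment (earlier first): Osei (6 Jun 1997) before Chaudhari (11 May 1999).
Full order: Osei, Chaudhari, Haddad, Lindqvist.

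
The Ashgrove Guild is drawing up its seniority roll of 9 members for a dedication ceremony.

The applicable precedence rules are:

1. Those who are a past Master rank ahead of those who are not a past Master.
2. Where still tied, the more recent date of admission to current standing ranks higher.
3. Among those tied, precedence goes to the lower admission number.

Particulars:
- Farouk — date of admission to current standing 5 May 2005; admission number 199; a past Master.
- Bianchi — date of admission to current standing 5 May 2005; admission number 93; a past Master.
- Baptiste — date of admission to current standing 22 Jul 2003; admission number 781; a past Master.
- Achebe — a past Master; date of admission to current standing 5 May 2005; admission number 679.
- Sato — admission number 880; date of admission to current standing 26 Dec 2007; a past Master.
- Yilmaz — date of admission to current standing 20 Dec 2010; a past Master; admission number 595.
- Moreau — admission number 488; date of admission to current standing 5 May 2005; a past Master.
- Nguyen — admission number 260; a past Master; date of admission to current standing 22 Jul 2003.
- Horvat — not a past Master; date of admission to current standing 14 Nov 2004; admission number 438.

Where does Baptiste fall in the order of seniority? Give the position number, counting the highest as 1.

By the first rule: Yilmaz, Sato, Bianchi, Farouk, Moreau, Achebe, Nguyen and Baptiste (each a past Master); then Horvat (not a past Master).
Among Yilmaz, Sato, Bianchi, Farouk, Moreau, Achebe, Nguyen and Baptiste, by date of admission to current standing (later first): Yilmaz (20 Dec 2010) before Sato (26 Dec 2007) before Bianchi, Farouk, Moreau and Achebe (5 May 2005) before Nguyen and Baptiste (22 Jul 2003).
Among Bianchi, Farouk, Moreau and Achebe, by admission number (lower first): Bianchi (93) before Farouk (199) before Moreau (488) before Achebe (679).
Among Nguyen and Baptiste, by admission number (lower first): Nguyen (260) before Baptiste (781).
Order: Yilmaz, Sato, Bianchi, Farouk, Moreau, Achebe, Nguyen, Baptiste, Horvat. So position 8.

8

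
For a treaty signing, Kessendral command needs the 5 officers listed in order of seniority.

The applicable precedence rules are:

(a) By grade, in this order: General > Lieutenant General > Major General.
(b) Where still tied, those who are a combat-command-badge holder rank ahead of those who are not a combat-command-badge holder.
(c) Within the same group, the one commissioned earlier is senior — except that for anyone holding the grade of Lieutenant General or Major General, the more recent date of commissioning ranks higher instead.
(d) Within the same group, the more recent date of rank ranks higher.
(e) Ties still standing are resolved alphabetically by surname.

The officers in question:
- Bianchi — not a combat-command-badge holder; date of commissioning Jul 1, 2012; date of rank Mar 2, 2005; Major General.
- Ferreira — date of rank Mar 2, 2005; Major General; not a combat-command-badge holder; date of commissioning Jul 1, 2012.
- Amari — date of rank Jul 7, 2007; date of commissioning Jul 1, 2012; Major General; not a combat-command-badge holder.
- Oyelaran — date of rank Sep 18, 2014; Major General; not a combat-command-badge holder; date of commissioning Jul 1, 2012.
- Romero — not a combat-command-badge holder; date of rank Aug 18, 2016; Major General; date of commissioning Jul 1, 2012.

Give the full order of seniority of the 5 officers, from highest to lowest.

Romero, Oyelaran, Amari, Bianchi, Ferreira

By grade: Romero, Oyelaran, Amari, Bianchi and Ferreira (Major General).
Romero, Oyelaran, Amari, Bianchi and Ferreira are each not a combat-command-badge holder, so the next rule applies.
Romero, Oyelaran, Amari, Bianchi and Ferreira all have date of commissioning Jul 1, 2012, so the next rule applies.
Among Romero, Oyelaran, Amari, Bianchi and Ferreira, by date of rank (later first): Romero (Aug 18, 2016) before Oyelaran (Sep 18, 2014) before Amari (Jul 7, 2007) before Bianchi and Ferreira (Mar 2, 2005).
Among Bianchi and Ferreira, alphabetically by surname: Bianchi before Ferreira.
Full order: Romero, Oyelaran, Amari, Bianchi, Ferreira.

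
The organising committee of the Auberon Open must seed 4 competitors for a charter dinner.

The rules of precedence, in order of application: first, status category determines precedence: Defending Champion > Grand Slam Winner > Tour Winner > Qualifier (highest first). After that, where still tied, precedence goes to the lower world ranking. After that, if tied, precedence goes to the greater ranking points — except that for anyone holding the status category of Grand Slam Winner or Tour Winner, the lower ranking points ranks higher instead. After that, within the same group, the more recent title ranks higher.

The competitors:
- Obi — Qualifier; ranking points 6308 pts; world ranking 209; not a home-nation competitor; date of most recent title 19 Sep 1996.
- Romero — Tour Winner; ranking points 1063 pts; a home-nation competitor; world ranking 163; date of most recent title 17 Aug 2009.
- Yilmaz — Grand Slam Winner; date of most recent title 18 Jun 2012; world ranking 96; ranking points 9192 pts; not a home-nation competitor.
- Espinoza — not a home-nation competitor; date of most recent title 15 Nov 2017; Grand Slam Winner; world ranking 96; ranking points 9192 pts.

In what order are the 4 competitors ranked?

Espinoza, Yilmaz, Romero, Obi

By status category: Espinoza and Yilmaz (Grand Slam Winner); then Romero (Tour Winner); then Obi (Qualifier).
Espinoza and Yilmaz both have world ranking 96, so the next rule applies.
Espinoza and Yilmaz both have ranking points 9192 pts, so the next rule applies.
Among Espinoza and Yilmaz, by date of most recent title (later first): Espinoza (15 Nov 2017) before Yilmaz (18 Jun 2012).
Full order: Espinoza, Yilmaz, Romero, Obi.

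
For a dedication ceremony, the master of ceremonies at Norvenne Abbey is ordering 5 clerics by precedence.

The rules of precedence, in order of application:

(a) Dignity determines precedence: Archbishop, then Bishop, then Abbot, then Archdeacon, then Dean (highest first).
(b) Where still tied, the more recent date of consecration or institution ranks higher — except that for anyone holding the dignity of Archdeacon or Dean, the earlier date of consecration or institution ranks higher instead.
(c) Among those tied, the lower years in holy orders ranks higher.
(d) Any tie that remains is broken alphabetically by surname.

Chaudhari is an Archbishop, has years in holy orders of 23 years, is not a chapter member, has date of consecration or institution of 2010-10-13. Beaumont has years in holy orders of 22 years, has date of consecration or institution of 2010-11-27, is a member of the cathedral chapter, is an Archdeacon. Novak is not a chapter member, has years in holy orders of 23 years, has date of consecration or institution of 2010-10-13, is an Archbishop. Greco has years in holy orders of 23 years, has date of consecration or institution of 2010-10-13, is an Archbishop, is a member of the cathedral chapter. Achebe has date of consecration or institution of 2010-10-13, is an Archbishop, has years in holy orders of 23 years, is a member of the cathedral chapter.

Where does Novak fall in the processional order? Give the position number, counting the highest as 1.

4

By dignity: Achebe, Chaudhari, Greco and Novak (Archbishop); then Beaumont (Archdeacon).
Achebe, Chaudhari, Greco and Novak all have date of consecration or institution 2010-10-13, so the next rule applies.
Achebe, Chaudhari, Greco and Novak all have years in holy orders 23 years, so the next rule applies.
Among Achebe, Chaudhari, Greco and Novak, alphabetically by surname: Achebe before Chaudhari before Greco before Novak.
Order: Achebe, Chaudhari, Greco, Novak, Beaumont. So position 4.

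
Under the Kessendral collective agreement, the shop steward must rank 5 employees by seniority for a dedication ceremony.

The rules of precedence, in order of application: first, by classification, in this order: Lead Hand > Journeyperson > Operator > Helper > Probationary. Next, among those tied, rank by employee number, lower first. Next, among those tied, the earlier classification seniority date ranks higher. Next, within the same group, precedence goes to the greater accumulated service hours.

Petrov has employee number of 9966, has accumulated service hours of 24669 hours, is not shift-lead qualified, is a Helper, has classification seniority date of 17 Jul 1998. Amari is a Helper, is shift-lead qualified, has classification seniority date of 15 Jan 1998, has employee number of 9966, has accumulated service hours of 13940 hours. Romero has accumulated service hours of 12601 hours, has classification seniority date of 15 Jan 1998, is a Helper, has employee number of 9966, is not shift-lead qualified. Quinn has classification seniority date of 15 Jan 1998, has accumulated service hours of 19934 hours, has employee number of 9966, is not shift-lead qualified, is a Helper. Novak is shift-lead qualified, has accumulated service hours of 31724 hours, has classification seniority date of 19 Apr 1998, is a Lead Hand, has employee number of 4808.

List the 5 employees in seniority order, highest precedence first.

By classification: Novak (Lead Hand); then Quinn, Amari, Romero and Petrov (Helper).
Quinn, Amari, Romero and Petrov all have employee number 9966, so the next rule applies.
Among Quinn, Amari, Romero and Petrov, by classification seniority date (earlier first): Quinn, Amari and Romero (15 Jan 1998) before Petrov (17 Jul 1998).
Among Quinn, Amari and Romero, by accumulated service hours (higher first): Quinn (19934 hours) before Amari (13940 hours) before Romero (12601 hours).
Full order: Novak, Quinn, Amari, Romero, Petrov.

Novak, Quinn, Amari, Romero, Petrov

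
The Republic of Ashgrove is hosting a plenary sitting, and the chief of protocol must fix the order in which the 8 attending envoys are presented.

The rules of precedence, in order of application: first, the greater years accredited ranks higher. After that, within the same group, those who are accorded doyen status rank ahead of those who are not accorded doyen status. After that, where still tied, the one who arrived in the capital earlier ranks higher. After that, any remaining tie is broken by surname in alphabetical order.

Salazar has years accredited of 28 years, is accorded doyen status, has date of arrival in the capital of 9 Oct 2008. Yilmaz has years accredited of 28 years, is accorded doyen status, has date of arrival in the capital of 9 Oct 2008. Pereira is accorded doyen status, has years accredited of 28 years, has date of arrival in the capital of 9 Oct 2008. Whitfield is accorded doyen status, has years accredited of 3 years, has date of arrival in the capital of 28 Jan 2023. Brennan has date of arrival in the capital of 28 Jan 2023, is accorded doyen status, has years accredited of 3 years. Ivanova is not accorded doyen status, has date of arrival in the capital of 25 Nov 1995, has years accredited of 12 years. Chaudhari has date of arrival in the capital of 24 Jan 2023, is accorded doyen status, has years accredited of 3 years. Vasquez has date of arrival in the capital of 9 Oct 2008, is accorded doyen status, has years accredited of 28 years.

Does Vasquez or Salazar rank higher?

Salazar

By years accredited (higher first): Pereira, Salazar, Vasquez and Yilmaz (each 28 years); then Ivanova (12 years); then Chaudhari, Brennan and Whitfield (each 3 years).
Pereira, Salazar, Vasquez and Yilmaz are each accorded doyen status, so the next rule applies.
Pereira, Salazar, Vasquez and Yilmaz all have date of arrival in the capital 9 Oct 2008, so the next rule applies.
Among Pereira, Salazar, Vasquez and Yilmaz, alphabetically by surname: Pereira before Salazar before Vasquez before Yilmaz.
Chaudhari, Brennan and Whitfield are each accorded doyen status, so the next rule applies.
Among Chaudhari, Brennan and Whitfield, by date of arrival in the capital (earlier first): Chaudhari (24 Jan 2023) before Brennan and Whitfield (28 Jan 2023).
Among Brennan and Whitfield, alphabetically by surname: Brennan before Whitfield.
So Salazar takes precedence.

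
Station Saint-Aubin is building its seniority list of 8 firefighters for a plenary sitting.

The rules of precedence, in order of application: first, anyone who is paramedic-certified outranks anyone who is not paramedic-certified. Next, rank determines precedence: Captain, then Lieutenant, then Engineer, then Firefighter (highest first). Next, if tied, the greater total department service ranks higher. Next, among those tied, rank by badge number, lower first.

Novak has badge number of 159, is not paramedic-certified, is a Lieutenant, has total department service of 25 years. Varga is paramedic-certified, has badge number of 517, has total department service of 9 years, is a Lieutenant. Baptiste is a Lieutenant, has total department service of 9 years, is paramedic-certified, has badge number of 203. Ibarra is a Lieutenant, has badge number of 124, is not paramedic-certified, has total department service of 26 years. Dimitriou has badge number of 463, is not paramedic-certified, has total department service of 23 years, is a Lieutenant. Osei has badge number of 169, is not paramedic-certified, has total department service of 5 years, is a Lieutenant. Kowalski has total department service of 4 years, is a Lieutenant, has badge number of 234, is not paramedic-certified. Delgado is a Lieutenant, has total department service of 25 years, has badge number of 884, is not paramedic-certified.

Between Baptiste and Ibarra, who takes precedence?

Baptiste

By the first rule: Baptiste and Varga (both paramedic-certified); then Ibarra, Novak, Delgado, Dimitriou, Osei and Kowalski (each not paramedic-certified).
Baptiste and Varga are each Lieutenant, so the next rule applies.
Baptiste and Varga both have total department service 9 years, so the next rule applies.
Among Baptiste and Varga, by badge number (lower first): Baptiste (203) before Varga (517).
Ibarra, Novak, Delgado, Dimitriou, Osei and Kowalski are each Lieutenant, so the next rule applies.
Among Ibarra, Novak, Delgado, Dimitriou, Osei and Kowalski, by total department service (higher first): Ibarra (26 years) before Novak and Delgado (25 years) before Dimitriou (23 years) before Osei (5 years) before Kowalski (4 years).
Among Novak and Delgado, by badge number (lower first): Novak (159) before Delgado (884).
So Baptiste takes precedence.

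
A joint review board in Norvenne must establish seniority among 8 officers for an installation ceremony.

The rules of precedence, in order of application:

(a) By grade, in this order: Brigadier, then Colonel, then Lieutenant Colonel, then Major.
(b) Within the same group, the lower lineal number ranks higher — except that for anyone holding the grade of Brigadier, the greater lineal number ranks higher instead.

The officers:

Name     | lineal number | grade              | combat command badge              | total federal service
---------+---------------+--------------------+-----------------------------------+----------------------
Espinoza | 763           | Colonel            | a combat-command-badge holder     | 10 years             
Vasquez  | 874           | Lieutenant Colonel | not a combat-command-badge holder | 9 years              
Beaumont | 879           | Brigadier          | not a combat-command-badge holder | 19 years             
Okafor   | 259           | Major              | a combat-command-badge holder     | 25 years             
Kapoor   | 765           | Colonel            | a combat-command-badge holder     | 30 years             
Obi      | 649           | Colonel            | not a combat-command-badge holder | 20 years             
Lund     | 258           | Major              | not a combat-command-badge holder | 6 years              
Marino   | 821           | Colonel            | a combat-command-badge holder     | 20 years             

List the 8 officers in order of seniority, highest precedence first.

By grade: Beaumont (Brigadier); then Obi, Espinoza, Kapoor and Marino (Colonel); then Vasquez (Lieutenant Colonel); then Lund and Okafor (Major).
Among Obi, Espinoza, Kapoor and Marino, by lineal number (lower first): Obi (649) before Espinoza (763) before Kapoor (765) before Marino (821).
Among Lund and Okafor, by lineal number (lower first): Lund (258) before Okafor (259).
Full order: Beaumont, Obi, Espinoza, Kapoor, Marino, Vasquez, Lund, Okafor.

Beaumont, Obi, Espinoza, Kapoor, Marino, Vasquez, Lund, Okafor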